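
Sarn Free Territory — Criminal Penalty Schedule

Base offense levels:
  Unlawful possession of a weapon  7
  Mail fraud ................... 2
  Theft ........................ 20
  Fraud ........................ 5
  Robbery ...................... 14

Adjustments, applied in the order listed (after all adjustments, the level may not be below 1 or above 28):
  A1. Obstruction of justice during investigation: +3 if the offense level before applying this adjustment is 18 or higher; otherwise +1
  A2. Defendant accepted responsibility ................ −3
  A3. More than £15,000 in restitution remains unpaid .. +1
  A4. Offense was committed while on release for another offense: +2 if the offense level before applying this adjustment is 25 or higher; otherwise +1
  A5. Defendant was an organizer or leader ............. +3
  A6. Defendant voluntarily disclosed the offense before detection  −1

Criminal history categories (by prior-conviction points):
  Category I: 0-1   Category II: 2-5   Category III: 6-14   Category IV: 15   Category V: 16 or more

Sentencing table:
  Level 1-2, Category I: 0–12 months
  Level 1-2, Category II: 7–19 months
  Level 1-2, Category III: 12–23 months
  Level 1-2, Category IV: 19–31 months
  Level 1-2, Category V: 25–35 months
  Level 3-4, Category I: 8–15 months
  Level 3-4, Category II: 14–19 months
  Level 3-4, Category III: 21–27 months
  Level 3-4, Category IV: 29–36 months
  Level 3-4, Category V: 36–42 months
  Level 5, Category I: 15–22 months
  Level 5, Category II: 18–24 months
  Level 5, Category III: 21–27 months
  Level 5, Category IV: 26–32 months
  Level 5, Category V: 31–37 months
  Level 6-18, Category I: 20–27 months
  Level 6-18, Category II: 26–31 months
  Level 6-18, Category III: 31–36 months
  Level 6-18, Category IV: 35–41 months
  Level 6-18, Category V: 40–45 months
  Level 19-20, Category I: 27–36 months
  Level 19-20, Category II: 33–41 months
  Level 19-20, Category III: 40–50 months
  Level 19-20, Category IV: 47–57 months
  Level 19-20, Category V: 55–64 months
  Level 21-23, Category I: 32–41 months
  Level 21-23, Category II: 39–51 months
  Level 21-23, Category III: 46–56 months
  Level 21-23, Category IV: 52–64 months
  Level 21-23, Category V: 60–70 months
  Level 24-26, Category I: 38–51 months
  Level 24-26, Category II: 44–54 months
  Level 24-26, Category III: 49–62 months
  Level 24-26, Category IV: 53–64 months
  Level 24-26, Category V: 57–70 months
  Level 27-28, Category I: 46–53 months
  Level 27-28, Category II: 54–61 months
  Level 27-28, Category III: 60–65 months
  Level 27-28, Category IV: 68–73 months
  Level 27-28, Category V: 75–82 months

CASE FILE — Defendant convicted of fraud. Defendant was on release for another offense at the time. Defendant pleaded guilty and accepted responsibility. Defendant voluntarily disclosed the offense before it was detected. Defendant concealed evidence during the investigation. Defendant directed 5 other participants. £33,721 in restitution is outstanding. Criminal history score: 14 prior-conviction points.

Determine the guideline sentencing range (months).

31-36 months

Base offense level for fraud: 5.
A1 applies (level before this adjustment is 5 < 18, so +1): 5 + 1 = 6.
A2 applies: 6 − 3 = 3.
A3 applies: 3 + 1 = 4.
A4 applies (level before this adjustment is 4 < 25, so +1): 4 + 1 = 5.
A5 applies: 5 + 3 = 8.
A6 applies: 8 − 1 = 7.
Final offense level: 7.
Criminal history: 14 prior points → Category III (6-14).
Level 7 falls in the 6-18 band.
Grid: Level 6-18 × Category III = 31-36 months.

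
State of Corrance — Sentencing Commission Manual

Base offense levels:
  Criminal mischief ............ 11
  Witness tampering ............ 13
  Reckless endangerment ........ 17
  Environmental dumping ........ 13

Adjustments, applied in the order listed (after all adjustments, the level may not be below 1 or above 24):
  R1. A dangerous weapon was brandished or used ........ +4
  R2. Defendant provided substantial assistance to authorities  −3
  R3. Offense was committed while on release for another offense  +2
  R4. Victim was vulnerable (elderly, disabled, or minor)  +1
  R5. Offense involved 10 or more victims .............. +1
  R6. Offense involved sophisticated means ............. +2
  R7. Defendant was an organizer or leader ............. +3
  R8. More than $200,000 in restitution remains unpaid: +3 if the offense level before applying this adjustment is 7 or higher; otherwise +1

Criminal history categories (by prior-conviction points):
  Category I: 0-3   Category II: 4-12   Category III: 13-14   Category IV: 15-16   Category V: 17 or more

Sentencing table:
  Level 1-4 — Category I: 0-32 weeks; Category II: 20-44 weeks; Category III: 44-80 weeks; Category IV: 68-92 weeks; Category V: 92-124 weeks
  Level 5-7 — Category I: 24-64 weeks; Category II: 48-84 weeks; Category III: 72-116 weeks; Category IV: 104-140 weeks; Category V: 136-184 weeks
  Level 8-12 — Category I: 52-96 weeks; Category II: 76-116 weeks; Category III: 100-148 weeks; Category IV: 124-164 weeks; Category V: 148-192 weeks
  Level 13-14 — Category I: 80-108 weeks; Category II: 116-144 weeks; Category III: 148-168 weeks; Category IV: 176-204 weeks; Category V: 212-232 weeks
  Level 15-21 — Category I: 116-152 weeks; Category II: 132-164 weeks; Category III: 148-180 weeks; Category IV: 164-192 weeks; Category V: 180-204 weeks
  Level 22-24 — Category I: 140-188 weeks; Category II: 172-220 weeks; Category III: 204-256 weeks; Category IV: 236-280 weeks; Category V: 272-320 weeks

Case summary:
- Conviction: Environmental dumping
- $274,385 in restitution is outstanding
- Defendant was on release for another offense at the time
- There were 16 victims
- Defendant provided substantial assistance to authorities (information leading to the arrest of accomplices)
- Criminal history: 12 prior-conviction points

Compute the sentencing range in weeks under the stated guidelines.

Base offense level for environmental dumping: 13.
R2 applies: 13 − 3 = 10.
R3 applies: 10 + 2 = 12.
R5 applies: 12 + 1 = 13.
R8 applies (level before this adjustment is 13 ≥ 7, so +3): 13 + 3 = 16.
Final offense level: 16.
Criminal history: 12 prior points → Category II (4-12).
Level 16 falls in the 15-21 band.
Grid: Level 15-21 × Category II = 132-164 weeks.

132-164 weeks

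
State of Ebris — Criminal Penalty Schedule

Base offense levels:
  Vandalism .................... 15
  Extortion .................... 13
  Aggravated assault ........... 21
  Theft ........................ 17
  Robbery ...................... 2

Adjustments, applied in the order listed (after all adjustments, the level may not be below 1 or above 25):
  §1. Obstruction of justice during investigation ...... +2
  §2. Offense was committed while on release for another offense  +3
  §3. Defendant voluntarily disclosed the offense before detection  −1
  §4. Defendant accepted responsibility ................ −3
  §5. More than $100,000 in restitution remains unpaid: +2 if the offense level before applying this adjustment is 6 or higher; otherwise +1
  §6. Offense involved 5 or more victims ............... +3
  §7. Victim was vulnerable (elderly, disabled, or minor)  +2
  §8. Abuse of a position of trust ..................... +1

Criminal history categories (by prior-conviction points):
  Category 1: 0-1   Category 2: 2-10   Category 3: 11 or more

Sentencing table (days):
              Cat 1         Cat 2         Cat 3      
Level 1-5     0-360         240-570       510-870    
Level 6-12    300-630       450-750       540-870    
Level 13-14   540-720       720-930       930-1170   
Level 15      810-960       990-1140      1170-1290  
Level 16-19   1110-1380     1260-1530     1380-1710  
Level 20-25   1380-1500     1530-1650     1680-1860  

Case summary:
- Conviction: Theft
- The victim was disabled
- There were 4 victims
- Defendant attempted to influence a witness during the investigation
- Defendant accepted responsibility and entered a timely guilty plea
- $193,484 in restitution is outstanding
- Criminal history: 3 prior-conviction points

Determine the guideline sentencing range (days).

Base offense level for theft: 17.
§1 applies: 17 + 2 = 19.
§3 does not apply.
§4 applies: 19 − 3 = 16.
§5 applies (level before this adjustment is 16 ≥ 6, so +2): 16 + 2 = 18.
§7 applies: 18 + 2 = 20.
Final offense level: 20.
Criminal history: 3 prior points → Category 2 (2-10).
Level 20 falls in the 20-25 band.
Grid: Level 20-25 × Category 2 = 1530-1650 days.

1530-1650 days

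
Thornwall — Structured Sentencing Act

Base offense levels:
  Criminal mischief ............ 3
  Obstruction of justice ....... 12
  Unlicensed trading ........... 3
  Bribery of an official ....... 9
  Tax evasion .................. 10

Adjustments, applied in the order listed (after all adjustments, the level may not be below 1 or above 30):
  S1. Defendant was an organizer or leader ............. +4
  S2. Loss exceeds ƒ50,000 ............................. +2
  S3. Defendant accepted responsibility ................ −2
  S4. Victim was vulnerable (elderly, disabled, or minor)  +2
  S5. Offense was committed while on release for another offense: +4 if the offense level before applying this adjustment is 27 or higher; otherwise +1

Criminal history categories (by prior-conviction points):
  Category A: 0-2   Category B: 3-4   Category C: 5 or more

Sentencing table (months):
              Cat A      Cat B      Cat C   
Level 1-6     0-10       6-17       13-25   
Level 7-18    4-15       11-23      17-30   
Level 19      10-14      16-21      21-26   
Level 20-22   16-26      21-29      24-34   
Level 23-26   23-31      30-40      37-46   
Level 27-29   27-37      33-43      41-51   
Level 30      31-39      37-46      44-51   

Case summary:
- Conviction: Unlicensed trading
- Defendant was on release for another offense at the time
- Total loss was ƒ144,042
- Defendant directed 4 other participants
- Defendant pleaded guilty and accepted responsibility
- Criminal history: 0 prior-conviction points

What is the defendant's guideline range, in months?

4-15 months

Base offense level for unlicensed trading: 3.
S1 applies: 3 + 4 = 7.
S2 applies: 7 + 2 = 9.
S3 applies: 9 − 2 = 7.
S5 applies (level before this adjustment is 7 < 27, so +1): 7 + 1 = 8.
Final offense level: 8.
Criminal history: 0 prior points → Category A (0-2).
Level 8 falls in the 7-18 band.
Grid: Level 7-18 × Category A = 4-15 months.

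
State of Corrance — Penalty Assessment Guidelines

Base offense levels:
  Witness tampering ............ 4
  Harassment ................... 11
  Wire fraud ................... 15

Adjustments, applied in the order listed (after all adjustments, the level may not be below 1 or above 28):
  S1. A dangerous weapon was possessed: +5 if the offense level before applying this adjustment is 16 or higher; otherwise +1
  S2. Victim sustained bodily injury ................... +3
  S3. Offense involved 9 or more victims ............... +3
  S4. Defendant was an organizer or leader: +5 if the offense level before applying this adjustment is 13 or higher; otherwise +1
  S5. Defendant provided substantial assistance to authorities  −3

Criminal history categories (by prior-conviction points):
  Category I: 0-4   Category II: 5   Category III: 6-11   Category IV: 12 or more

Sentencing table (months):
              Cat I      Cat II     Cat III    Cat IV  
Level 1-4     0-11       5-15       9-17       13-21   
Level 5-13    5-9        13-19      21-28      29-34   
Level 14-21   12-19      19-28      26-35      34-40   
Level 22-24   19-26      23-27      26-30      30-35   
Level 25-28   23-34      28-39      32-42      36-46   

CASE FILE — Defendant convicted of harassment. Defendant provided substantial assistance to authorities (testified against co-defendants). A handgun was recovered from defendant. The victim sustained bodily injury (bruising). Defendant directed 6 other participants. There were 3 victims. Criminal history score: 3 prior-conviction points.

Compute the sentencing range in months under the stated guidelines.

Base offense level for harassment: 11.
S1 applies (level before this adjustment is 11 < 16, so +1): 11 + 1 = 12.
S2 applies: 12 + 3 = 15.
S3 does not apply.
S4 applies (level before this adjustment is 15 ≥ 13, so +5): 15 + 5 = 20.
S5 applies: 20 − 3 = 17.
Final offense level: 17.
Criminal history: 3 prior points → Category I (0-4).
Level 17 falls in the 14-21 band.
Grid: Level 14-21 × Category I = 12-19 months.

12-19 months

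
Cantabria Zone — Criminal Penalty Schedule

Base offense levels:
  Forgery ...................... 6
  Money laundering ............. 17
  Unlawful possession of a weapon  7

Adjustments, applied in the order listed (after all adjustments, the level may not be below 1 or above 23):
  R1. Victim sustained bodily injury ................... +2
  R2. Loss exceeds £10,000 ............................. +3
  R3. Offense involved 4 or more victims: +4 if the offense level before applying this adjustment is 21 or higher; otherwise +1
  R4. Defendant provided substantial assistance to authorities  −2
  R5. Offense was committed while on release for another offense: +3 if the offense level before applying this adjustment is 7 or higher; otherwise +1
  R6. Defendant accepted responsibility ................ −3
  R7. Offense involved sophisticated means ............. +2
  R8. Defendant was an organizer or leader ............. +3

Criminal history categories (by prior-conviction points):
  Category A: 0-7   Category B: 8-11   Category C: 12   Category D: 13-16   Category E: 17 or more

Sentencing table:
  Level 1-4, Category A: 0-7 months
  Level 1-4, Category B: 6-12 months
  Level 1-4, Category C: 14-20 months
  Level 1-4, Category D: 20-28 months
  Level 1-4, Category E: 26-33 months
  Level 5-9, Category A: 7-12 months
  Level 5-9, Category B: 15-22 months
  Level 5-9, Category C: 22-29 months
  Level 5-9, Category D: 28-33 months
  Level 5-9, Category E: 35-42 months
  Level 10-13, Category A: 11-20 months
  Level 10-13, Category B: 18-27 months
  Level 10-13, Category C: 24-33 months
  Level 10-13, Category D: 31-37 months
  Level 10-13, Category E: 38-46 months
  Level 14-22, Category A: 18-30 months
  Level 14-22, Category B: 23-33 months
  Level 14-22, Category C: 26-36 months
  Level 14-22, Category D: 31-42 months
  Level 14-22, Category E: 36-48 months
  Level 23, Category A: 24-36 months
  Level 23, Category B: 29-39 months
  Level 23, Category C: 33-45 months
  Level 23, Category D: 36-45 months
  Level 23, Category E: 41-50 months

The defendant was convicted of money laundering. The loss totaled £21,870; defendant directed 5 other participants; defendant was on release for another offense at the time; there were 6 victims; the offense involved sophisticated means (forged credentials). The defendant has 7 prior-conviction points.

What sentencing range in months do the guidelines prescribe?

Base offense level for money laundering: 17.
R1 does not apply.
R2 applies: 17 + 3 = 20.
R3 applies (level before this adjustment is 20 < 21, so +1): 20 + 1 = 21.
R4 does not apply.
R5 applies (level before this adjustment is 21 ≥ 7, so +3): 21 + 3 = 24.
R6 does not apply.
R7 applies: 24 + 2 = 26.
R8 applies: 26 + 3 = 29.
Level 29 exceeds the maximum of 23; capped at 23.
Final offense level: 23.
Criminal history: 7 prior points → Category A (0-7).
Level 23 falls in the 23 band.
Grid: Level 23 × Category A = 24-36 months.

24-36 months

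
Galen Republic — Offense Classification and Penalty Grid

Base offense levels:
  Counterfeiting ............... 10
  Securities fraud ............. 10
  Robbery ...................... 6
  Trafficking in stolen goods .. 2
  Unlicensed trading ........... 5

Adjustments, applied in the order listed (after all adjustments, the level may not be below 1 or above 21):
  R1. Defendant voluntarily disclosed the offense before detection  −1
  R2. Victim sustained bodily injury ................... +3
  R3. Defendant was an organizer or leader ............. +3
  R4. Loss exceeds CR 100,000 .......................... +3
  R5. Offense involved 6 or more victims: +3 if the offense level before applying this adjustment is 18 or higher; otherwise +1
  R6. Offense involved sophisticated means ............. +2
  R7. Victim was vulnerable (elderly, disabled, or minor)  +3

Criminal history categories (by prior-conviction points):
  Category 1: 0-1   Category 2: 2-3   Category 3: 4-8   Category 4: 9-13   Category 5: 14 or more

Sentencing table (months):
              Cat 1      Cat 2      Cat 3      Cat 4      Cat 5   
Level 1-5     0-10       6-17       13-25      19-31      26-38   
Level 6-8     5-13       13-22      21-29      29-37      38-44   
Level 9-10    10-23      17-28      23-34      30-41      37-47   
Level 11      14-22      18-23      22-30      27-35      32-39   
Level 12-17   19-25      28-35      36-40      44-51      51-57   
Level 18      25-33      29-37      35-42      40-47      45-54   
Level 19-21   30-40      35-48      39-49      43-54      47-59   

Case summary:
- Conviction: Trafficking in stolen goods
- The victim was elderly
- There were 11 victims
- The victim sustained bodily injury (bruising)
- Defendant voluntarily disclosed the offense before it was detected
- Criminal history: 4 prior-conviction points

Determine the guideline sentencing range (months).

Base offense level for trafficking in stolen goods: 2.
R1 applies: 2 − 1 = 1.
R2 applies: 1 + 3 = 4.
R5 applies (level before this adjustment is 4 < 18, so +1): 4 + 1 = 5.
R6 does not apply.
R7 applies: 5 + 3 = 8.
Final offense level: 8.
Criminal history: 4 prior points → Category 3 (4-8).
Level 8 falls in the 6-8 band.
Grid: Level 6-8 × Category 3 = 21-29 months.

21-29 months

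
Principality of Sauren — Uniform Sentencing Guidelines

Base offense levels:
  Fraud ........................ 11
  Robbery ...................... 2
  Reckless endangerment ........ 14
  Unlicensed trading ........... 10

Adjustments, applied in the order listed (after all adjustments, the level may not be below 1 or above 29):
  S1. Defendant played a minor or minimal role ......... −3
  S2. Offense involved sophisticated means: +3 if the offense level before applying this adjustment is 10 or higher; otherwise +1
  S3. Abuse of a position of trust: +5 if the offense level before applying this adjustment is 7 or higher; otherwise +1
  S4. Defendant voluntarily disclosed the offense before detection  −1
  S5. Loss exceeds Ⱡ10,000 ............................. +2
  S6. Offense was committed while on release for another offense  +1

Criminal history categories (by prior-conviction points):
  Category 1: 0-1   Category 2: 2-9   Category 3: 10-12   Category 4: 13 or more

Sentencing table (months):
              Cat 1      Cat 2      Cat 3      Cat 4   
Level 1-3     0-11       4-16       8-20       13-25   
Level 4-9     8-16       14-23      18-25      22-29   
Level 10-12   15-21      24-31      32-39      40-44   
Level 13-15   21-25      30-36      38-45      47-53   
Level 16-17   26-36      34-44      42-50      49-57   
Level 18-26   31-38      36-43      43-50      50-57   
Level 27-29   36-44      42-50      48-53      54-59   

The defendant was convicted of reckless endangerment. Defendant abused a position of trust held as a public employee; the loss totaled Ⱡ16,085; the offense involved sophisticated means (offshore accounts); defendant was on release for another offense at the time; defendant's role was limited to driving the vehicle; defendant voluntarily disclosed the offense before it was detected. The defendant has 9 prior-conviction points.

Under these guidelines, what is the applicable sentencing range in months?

36-43 months

Base offense level for reckless endangerment: 14.
S1 applies: 14 − 3 = 11.
S2 applies (level before this adjustment is 11 ≥ 10, so +3): 11 + 3 = 14.
S3 applies (level before this adjustment is 14 ≥ 7, so +5): 14 + 5 = 19.
S4 applies: 19 − 1 = 18.
S5 applies: 18 + 2 = 20.
S6 applies: 20 + 1 = 21.
Final offense level: 21.
Criminal history: 9 prior points → Category 2 (2-9).
Level 21 falls in the 18-26 band.
Grid: Level 18-26 × Category 2 = 36-43 months.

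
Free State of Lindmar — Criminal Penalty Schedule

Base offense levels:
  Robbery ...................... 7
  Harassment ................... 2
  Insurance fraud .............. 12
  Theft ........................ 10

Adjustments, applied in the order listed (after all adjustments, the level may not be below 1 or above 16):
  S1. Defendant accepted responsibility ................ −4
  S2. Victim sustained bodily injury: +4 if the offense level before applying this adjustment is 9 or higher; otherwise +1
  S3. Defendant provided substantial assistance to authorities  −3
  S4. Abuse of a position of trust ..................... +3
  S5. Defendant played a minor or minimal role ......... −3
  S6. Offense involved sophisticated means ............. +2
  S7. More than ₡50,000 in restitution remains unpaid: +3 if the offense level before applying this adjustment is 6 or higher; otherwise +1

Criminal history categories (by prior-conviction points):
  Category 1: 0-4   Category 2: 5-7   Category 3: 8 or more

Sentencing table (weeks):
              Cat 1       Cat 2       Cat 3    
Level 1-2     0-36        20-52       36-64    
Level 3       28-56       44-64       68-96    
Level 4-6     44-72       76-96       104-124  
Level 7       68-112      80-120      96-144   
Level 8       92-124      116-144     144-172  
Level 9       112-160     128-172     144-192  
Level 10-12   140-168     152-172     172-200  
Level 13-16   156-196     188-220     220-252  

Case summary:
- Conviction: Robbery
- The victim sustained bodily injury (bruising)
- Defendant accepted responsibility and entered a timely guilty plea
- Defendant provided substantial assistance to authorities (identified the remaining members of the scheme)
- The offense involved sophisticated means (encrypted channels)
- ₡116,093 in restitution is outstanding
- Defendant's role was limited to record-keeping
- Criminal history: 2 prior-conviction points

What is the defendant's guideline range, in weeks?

0-36 weeks

Base offense level for robbery: 7.
S1 applies: 7 − 4 = 3.
S2 applies (level before this adjustment is 3 < 9, so +1): 3 + 1 = 4.
S3 applies: 4 − 3 = 1.
S4 does not apply.
S5 applies: 1 − 3 = -2.
S6 applies: -2 + 2 = 0.
S7 applies (level before this adjustment is 0 < 6, so +1): 0 + 1 = 1.
Final offense level: 1.
Criminal history: 2 prior points → Category 1 (0-4).
Level 1 falls in the 1-2 band.
Grid: Level 1-2 × Category 1 = 0-36 weeks.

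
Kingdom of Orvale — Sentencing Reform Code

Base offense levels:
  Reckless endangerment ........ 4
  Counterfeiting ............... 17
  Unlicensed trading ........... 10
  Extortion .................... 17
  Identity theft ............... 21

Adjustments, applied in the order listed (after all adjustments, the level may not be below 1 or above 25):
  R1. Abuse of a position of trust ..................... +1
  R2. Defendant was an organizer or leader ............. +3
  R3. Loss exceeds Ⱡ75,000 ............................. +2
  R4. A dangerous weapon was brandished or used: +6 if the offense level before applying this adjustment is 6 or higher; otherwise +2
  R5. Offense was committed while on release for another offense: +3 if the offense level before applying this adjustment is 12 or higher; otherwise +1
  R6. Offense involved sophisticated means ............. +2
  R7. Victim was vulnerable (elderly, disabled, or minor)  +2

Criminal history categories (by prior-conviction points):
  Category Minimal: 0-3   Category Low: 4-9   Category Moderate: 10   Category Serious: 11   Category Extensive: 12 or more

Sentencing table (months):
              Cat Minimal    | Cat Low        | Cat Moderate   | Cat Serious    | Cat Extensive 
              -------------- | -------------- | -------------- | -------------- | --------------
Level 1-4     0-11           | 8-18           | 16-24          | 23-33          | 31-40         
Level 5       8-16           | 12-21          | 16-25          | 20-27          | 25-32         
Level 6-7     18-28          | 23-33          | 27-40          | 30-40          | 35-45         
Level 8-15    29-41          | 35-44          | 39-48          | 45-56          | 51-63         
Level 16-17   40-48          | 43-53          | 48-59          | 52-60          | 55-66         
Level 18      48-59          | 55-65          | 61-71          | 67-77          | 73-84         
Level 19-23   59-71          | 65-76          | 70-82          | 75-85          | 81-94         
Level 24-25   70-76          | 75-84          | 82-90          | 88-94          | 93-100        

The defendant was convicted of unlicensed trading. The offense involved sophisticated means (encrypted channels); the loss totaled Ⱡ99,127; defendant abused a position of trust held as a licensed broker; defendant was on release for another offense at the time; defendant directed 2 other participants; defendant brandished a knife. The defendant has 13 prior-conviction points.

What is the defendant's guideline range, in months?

Base offense level for unlicensed trading: 10.
R1 applies: 10 + 1 = 11.
R2 applies: 11 + 3 = 14.
R3 applies: 14 + 2 = 16.
R4 applies (level before this adjustment is 16 ≥ 6, so +6): 16 + 6 = 22.
R5 applies (level before this adjustment is 22 ≥ 12, so +3): 22 + 3 = 25.
R6 applies: 25 + 2 = 27.
R7 does not apply.
Level 27 exceeds the maximum of 25; capped at 25.
Final offense level: 25.
Criminal history: 13 prior points → Category Extensive (12+).
Level 25 falls in the 24-25 band.
Grid: Level 24-25 × Category Extensive = 93-100 months.

93-100 months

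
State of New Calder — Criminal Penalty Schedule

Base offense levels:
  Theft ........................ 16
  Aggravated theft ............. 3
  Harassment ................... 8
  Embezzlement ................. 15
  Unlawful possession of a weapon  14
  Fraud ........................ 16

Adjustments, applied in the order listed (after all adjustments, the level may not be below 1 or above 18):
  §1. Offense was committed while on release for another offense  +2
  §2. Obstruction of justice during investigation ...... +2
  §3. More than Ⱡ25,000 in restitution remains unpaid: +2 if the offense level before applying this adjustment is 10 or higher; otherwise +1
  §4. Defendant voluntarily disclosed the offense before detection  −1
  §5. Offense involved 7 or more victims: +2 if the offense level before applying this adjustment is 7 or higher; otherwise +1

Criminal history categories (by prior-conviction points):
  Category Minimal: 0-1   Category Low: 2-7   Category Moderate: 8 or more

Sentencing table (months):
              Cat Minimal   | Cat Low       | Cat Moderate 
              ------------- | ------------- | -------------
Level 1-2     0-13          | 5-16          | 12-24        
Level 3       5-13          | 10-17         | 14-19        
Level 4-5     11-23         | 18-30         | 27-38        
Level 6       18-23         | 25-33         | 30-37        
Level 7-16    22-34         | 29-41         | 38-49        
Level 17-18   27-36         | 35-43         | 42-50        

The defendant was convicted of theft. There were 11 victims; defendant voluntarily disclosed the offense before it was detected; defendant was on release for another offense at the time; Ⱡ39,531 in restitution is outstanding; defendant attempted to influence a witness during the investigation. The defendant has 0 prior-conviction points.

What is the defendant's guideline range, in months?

27-36 months

Base offense level for theft: 16.
§1 applies: 16 + 2 = 18.
§2 applies: 18 + 2 = 20.
§3 applies (level before this adjustment is 20 ≥ 10, so +2): 20 + 2 = 22.
§4 applies: 22 − 1 = 21.
§5 applies (level before this adjustment is 21 ≥ 7, so +2): 21 + 2 = 23.
Level 23 exceeds the maximum of 18; capped at 18.
Final offense level: 18.
Criminal history: 0 prior points → Category Minimal (0-1).
Level 18 falls in the 17-18 band.
Grid: Level 17-18 × Category Minimal = 27-36 months.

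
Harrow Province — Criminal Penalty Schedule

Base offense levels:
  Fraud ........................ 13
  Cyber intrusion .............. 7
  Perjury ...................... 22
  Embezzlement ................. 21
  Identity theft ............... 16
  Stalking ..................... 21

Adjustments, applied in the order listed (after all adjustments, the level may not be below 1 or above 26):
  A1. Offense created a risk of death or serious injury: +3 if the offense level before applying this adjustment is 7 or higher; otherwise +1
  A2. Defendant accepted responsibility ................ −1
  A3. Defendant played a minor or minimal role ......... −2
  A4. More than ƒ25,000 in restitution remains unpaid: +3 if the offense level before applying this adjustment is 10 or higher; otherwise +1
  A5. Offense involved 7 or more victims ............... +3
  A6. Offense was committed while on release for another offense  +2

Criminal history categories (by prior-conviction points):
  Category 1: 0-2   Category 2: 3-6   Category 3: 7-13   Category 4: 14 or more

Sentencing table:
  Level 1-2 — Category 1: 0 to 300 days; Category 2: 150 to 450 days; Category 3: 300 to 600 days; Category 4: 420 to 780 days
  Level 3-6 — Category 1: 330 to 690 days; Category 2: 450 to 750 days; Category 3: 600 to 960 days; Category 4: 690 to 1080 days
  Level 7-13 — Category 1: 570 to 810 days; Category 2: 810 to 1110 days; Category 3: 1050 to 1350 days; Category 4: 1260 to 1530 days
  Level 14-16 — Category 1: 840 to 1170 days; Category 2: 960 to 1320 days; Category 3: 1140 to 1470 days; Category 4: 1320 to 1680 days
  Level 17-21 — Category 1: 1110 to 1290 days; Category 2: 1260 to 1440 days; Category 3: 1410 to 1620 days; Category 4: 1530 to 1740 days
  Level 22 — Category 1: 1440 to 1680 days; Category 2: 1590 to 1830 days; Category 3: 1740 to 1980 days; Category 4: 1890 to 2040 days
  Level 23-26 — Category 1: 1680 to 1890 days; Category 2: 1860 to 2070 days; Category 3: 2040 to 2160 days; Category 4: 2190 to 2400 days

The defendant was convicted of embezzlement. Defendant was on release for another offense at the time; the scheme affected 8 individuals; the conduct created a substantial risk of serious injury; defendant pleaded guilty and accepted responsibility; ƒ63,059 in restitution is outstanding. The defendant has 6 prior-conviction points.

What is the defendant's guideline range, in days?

1860-2070 days

Base offense level for embezzlement: 21.
A1 applies (level before this adjustment is 21 ≥ 7, so +3): 21 + 3 = 24.
A2 applies: 24 − 1 = 23.
A4 applies (level before this adjustment is 23 ≥ 10, so +3): 23 + 3 = 26.
A5 applies: 26 + 3 = 29.
A6 applies: 29 + 2 = 31.
Level 31 exceeds the maximum of 26; capped at 26.
Final offense level: 26.
Criminal history: 6 prior points → Category 2 (3-6).
Level 26 falls in the 23-26 band.
Grid: Level 23-26 × Category 2 = 1860-2070 days.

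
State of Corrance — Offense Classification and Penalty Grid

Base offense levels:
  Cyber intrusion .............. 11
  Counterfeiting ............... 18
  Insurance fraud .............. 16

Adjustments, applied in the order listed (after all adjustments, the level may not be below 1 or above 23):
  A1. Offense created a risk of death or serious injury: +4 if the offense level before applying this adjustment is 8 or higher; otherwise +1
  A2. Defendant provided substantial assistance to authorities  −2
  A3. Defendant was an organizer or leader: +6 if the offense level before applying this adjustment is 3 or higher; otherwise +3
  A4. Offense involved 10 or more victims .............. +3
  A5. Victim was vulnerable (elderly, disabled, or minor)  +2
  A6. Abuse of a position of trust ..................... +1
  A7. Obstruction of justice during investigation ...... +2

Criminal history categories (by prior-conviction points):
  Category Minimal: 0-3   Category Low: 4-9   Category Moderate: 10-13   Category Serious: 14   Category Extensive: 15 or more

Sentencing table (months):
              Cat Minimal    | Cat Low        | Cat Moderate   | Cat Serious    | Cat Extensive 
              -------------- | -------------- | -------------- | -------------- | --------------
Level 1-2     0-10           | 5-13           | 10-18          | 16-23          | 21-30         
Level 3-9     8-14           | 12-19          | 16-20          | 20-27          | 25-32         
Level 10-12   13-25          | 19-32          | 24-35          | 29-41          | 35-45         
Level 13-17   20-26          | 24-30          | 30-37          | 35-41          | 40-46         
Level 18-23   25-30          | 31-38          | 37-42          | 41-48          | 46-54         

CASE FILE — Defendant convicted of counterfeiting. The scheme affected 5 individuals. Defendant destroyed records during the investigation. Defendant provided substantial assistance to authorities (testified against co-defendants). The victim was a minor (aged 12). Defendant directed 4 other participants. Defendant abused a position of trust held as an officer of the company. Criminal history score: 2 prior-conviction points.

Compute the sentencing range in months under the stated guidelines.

25-30 months

Base offense level for counterfeiting: 18.
A1 does not apply.
A2 applies: 18 − 2 = 16.
A3 applies (level before this adjustment is 16 ≥ 3, so +6): 16 + 6 = 22.
A5 applies: 22 + 2 = 24.
A6 applies: 24 + 1 = 25.
A7 applies: 25 + 2 = 27.
Level 27 exceeds the maximum of 23; capped at 23.
Final offense level: 23.
Criminal history: 2 prior points → Category Minimal (0-3).
Level 23 falls in the 18-23 band.
Grid: Level 18-23 × Category Minimal = 25-30 months.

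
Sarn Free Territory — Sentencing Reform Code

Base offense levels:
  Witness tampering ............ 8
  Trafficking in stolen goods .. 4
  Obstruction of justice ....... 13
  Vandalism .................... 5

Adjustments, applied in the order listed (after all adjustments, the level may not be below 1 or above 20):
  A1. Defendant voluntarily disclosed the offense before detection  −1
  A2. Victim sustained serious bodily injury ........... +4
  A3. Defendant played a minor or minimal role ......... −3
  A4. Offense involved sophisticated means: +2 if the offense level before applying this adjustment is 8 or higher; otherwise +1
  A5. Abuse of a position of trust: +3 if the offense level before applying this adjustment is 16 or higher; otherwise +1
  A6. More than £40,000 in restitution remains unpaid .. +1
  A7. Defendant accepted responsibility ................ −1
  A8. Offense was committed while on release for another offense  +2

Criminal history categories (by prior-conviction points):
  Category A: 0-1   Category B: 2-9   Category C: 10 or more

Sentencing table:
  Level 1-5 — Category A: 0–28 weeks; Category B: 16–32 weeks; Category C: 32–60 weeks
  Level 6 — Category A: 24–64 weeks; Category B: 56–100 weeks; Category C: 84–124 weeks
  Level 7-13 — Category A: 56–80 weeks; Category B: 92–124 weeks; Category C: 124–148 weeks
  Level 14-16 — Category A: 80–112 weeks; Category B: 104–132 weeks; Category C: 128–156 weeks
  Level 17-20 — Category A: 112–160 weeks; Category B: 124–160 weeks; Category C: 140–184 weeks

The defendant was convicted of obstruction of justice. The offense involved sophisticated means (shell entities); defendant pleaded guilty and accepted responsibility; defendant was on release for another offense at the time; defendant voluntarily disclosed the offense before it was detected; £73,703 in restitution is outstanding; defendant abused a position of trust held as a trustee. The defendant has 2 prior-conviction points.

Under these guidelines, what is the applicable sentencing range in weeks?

Base offense level for obstruction of justice: 13.
A1 applies: 13 − 1 = 12.
A2 does not apply.
A3 does not apply.
A4 applies (level before this adjustment is 12 ≥ 8, so +2): 12 + 2 = 14.
A5 applies (level before this adjustment is 14 < 16, so +1): 14 + 1 = 15.
A6 applies: 15 + 1 = 16.
A7 applies: 16 − 1 = 15.
A8 applies: 15 + 2 = 17.
Final offense level: 17.
Criminal history: 2 prior points → Category B (2-9).
Level 17 falls in the 17-20 band.
Grid: Level 17-20 × Category B = 124-160 weeks.

124-160 weeks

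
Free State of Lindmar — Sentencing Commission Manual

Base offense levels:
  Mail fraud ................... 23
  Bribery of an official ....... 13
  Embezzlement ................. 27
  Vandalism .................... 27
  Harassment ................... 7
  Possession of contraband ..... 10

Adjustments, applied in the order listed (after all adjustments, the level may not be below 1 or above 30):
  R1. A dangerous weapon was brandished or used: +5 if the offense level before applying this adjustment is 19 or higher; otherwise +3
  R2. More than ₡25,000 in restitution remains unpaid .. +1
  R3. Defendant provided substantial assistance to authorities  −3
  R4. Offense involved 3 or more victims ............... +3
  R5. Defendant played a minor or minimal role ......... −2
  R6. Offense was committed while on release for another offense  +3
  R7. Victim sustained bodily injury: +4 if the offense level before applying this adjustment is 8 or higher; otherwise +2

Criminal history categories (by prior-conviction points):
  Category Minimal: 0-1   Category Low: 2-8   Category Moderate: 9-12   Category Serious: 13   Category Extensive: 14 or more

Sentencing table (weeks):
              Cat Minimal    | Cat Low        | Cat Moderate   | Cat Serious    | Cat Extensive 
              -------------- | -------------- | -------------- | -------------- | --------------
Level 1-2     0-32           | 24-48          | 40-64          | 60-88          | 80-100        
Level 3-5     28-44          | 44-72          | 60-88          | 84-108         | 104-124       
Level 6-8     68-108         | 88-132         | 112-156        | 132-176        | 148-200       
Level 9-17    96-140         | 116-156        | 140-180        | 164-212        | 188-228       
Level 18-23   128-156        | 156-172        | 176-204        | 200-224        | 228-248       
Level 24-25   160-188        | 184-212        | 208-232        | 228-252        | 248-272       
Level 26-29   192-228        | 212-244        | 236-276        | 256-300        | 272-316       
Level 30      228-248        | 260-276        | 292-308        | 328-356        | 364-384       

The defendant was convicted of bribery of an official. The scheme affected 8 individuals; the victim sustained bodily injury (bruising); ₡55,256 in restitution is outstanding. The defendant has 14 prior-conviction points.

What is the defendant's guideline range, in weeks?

228-248 weeks

Base offense level for bribery of an official: 13.
R1 does not apply.
R2 applies: 13 + 1 = 14.
R3 does not apply.
R4 applies: 14 + 3 = 17.
R5 does not apply.
R7 applies (level before this adjustment is 17 ≥ 8, so +4): 17 + 4 = 21.
Final offense level: 21.
Criminal history: 14 prior points → Category Extensive (14+).
Level 21 falls in the 18-23 band.
Grid: Level 18-23 × Category Extensive = 228-248 weeks.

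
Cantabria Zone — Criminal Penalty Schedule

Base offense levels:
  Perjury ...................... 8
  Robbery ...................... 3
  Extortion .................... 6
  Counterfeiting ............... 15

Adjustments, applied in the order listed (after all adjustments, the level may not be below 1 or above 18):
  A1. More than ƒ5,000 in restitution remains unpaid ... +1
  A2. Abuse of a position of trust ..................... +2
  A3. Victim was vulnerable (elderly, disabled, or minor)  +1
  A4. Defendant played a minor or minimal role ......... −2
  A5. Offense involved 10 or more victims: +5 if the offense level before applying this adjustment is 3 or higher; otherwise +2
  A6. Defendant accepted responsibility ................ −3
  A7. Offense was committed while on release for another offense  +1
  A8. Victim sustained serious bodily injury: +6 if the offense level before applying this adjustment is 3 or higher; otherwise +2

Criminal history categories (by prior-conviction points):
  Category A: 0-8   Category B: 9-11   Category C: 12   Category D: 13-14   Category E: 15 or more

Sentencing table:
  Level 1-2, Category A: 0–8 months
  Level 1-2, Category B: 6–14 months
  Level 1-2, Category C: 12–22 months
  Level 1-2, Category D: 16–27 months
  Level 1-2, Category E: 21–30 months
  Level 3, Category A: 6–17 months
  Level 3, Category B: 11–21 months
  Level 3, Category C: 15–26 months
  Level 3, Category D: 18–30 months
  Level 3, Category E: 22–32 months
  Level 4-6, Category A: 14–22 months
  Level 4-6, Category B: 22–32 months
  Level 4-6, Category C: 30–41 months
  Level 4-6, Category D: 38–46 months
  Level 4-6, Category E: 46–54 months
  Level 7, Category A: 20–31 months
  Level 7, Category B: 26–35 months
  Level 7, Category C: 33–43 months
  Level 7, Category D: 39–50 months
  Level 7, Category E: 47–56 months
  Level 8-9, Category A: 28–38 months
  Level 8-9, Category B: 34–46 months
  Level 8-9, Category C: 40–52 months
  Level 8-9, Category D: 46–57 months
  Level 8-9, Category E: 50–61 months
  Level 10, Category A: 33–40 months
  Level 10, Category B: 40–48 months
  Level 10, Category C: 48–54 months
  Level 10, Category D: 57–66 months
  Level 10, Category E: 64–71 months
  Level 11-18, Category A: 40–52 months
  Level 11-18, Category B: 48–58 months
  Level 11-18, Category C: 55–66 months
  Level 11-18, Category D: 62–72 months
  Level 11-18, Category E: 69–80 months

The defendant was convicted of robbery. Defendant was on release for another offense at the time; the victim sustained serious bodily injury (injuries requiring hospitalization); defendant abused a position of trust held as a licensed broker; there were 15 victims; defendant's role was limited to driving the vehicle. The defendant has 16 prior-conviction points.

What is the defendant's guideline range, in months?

69-80 months

Base offense level for robbery: 3.
A2 applies: 3 + 2 = 5.
A4 applies: 5 − 2 = 3.
A5 applies (level before this adjustment is 3 ≥ 3, so +5): 3 + 5 = 8.
A6 does not apply.
A7 applies: 8 + 1 = 9.
A8 applies (level before this adjustment is 9 ≥ 3, so +6): 9 + 6 = 15.
Final offense level: 15.
Criminal history: 16 prior points → Category E (15+).
Level 15 falls in the 11-18 band.
Grid: Level 11-18 × Category E = 69-80 months.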